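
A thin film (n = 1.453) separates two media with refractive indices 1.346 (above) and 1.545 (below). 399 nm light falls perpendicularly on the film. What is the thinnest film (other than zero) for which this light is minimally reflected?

68.7 nm

Ray reflecting at the top interface goes from n = 1.346 toward n = 1.453: a half-wave phase shift.
At the lower boundary (n = 1.453 to n = 1.545) the reflected ray undergoes a half-wave phase shift.
Zero or two π shifts → no net half-wave offset.
So the condition for destructive reflection is 2 n t = (m + ½) λ.
Minimum at m = 0: t = λ / (4 n) = 399 / (4 × 1.453) = 68.7 nm.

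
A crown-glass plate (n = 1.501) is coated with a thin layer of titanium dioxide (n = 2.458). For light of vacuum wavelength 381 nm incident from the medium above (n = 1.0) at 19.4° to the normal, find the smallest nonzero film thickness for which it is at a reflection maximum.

39.1 nm

Ray reflecting at the top interface goes from n = 1.0 toward n = 2.458: a half-wave phase shift.
Bottom surface (2.458 → 1.501): reflection off a lower-index medium gives no phase shift.
The two reflections differ by half a wavelength.
For strong reflection here: 2 n t cos θ_r = (m + ½) λ.
Snell's law: 1.0 sin 19.4° = 2.458 sin θ_r → sin θ_r = 0.135, cos θ_r = 0.991.
Minimum at m = 0: t = λ / (4 n cos θ_r) = 381 / (4 × 2.458 × 0.991) = 39.1 nm.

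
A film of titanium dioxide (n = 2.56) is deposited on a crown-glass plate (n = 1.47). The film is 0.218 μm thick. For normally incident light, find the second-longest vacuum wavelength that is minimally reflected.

At the upper boundary (n = 1.0 to n = 2.56) the reflected ray undergoes a half-wave phase shift.
Bottom surface (2.56 → 1.47): reflection off a lower-index medium gives no phase shift.
The two reflections differ by half a wavelength.
So the condition for destructive reflection is 2 n t = m λ.
λ = 2 n t / m. The second-longest wavelength is m = 2: λ = 2 × 2.56 × 218 / 2.00 = 558 nm.

558 nm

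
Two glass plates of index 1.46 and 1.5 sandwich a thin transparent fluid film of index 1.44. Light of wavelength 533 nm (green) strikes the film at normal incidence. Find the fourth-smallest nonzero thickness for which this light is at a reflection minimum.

Ray reflecting at the top interface goes from n = 1.46 toward n = 1.44: no phase shift.
At the lower boundary (n = 1.44 to n = 1.5) the reflected ray undergoes a half-wave phase shift.
Net: one phase inversion between the two reflected rays.
So the condition for destructive reflection is 2 n t = m λ.
The fourth-smallest nonzero thickness corresponds to m = 4: t = m λ / (2 n) = 4.00 × 533 / (2 × 1.44) = 740 nm.

740 nm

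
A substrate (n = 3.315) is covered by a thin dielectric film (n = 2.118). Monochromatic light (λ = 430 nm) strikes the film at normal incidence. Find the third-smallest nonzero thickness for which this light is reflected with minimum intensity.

254 nm

Ray reflecting at the top interface goes from n = 1.0 toward n = 2.118: a half-wave phase shift.
Ray reflecting at the bottom interface goes from n = 2.118 toward n = 3.315: a half-wave phase shift.
Net: no relative phase inversion (both shifts match).
With no net inversion, destructive interference in reflection requires 2 n t = (m + ½) λ.
The third-smallest nonzero thickness corresponds to m = 2: t = (m + ½) λ / (2 n) = 2.50 × 430 / (2 × 2.118) = 254 nm.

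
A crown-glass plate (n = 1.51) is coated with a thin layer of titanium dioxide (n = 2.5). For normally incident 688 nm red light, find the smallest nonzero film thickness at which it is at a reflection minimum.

At the upper boundary (n = 1.0 to n = 2.5) the reflected ray undergoes a half-wave phase shift.
Bottom surface (2.5 → 1.51): reflection off a lower-index medium gives no phase shift.
Exactly one π shift → a net half-wave offset.
For minimum reflection here: 2 n t = m λ.
Minimum nonzero at m = 1: t = λ / (2 n) = 688 / (2 × 2.5) = 138 nm.

138 nm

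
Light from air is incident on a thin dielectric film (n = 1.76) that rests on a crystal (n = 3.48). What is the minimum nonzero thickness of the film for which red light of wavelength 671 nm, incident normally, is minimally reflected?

95.3 nm

Ray reflecting at the top interface goes from n = 1.0 toward n = 1.76: a half-wave phase shift.
At the lower boundary (n = 1.76 to n = 3.48) the reflected ray undergoes a half-wave phase shift.
The two reflections carry the same phase change, so no net offset.
With no net inversion, destructive interference in reflection requires 2 n t = (m + ½) λ.
Minimum at m = 0: t = λ / (4 n) = 671 / (4 × 1.76) = 95.3 nm.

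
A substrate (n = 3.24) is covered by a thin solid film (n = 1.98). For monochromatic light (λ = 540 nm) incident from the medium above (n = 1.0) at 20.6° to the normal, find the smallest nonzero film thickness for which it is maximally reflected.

139 nm

Ray reflecting at the top interface goes from n = 1.0 toward n = 1.98: a half-wave phase shift.
Ray reflecting at the bottom interface goes from n = 1.98 toward n = 3.24: a half-wave phase shift.
Zero or two π shifts → no net half-wave offset.
For maximum reflection here: 2 n t cos θ_r = m λ.
Snell's law: 1.0 sin 20.6° = 1.98 sin θ_r → sin θ_r = 0.178, cos θ_r = 0.984.
Minimum nonzero at m = 1: t = λ / (2 n cos θ_r) = 540 / (2 × 1.98 × 0.984) = 139 nm.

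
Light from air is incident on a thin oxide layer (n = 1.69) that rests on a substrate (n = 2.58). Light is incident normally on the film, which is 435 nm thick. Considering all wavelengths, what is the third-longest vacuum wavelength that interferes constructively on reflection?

Ray reflecting at the top interface goes from n = 1.0 toward n = 1.69: a half-wave phase shift.
At the lower boundary (n = 1.69 to n = 2.58) the reflected ray undergoes a half-wave phase shift.
Net: no relative phase inversion (both shifts match).
With no net inversion, constructive interference in reflection requires 2 n t = m λ.
λ = 2 n t / m. The third-longest wavelength is m = 3: λ = 2 × 1.69 × 435 / 3.00 = 490 nm.

490 nm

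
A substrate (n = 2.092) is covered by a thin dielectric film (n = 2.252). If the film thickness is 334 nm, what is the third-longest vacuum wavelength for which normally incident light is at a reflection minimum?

Ray reflecting at the top interface goes from n = 1.0 toward n = 2.252: a half-wave phase shift.
Bottom surface (2.252 → 2.092): reflection off a lower-index medium gives no phase shift.
Net: one phase inversion between the two reflected rays.
For minimum reflection here: 2 n t = m λ.
λ = 2 n t / m. The third-longest wavelength is m = 3: λ = 2 × 2.252 × 334 / 3.00 = 501 nm.

501 nm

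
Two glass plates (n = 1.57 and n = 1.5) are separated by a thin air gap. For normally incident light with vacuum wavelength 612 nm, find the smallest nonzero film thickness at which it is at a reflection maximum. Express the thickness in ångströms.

Ray reflecting at the top interface goes from n = 1.57 toward n = 1.0: no phase shift.
Ray reflecting at the bottom interface goes from n = 1.0 toward n = 1.5: a half-wave phase shift.
Exactly one π shift → a net half-wave offset.
For maximum reflection here: 2 n t = (m + ½) λ.
Minimum at m = 0: t = λ / (4 n) = 612 / (4 × 1.0) = 153 nm.

1530 Å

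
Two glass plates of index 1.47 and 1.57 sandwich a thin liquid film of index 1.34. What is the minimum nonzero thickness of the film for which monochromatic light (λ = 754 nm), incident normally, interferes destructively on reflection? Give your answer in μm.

0.281 μm

Ray reflecting at the top interface goes from n = 1.47 toward n = 1.34: no phase shift.
At the lower boundary (n = 1.34 to n = 1.57) the reflected ray undergoes a half-wave phase shift.
Exactly one π shift → a net half-wave offset.
So the condition for destructive reflection is 2 n t = m λ.
Minimum nonzero at m = 1: t = λ / (2 n) = 754 / (2 × 1.34) = 281 nm.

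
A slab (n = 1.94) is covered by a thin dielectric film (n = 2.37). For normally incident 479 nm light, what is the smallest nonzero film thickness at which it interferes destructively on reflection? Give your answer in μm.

Top surface (1.0 → 2.37): reflection off a higher-index medium gives a half-wave phase shift.
At the lower boundary (n = 2.37 to n = 1.94) the reflected ray undergoes no phase shift.
Exactly one π shift → a net half-wave offset.
With one net inversion, destructive interference in reflection requires 2 n t = m λ.
The smallest nonzero thickness corresponds to m = 1: t = m λ / (2 n) = 1.00 × 479 / (2 × 2.37) = 101 nm.

0.101 μm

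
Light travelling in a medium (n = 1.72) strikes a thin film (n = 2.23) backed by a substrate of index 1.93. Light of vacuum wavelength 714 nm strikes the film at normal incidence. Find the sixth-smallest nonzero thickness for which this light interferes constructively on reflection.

880 nm

At the upper boundary (n = 1.72 to n = 2.23) the reflected ray undergoes a half-wave phase shift.
Ray reflecting at the bottom interface goes from n = 2.23 toward n = 1.93: no phase shift.
Net: one phase inversion between the two reflected rays.
With one net inversion, constructive interference in reflection requires 2 n t = (m + ½) λ.
The sixth-smallest nonzero thickness corresponds to m = 5: t = (m + ½) λ / (2 n) = 5.50 × 714 / (2 × 2.23) = 880 nm.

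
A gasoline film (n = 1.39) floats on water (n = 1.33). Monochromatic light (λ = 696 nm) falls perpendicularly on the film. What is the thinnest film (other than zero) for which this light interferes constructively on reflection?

At the upper boundary (n = 1.0 to n = 1.39) the reflected ray undergoes a half-wave phase shift.
Bottom surface (1.39 → 1.33): reflection off a lower-index medium gives no phase shift.
The two reflections differ by half a wavelength.
So the condition for constructive reflection is 2 n t = (m + ½) λ.
Minimum at m = 0: t = λ / (4 n) = 696 / (4 × 1.39) = 125 nm.

125 nm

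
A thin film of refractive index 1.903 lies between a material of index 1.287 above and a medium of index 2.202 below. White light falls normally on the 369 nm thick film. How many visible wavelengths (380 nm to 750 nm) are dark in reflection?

2

At the upper boundary (n = 1.287 to n = 1.903) the reflected ray undergoes a half-wave phase shift.
Bottom surface (1.903 → 2.202): reflection off a higher-index medium gives a half-wave phase shift.
Zero or two π shifts → no net half-wave offset.
So the condition for destructive reflection is 2 n t = (m + ½) λ.
λ = 2 n t / (m + ½) = 1404 / (m + ½) nm.
m=1: 936 nm (IR); m=2: 562 nm (visible); m=3: 401 nm (visible); m=4: 312 nm (UV).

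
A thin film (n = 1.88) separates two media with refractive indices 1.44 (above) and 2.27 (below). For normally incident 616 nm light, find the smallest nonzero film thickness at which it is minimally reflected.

81.9 nm

At the upper boundary (n = 1.44 to n = 1.88) the reflected ray undergoes a half-wave phase shift.
Ray reflecting at the bottom interface goes from n = 1.88 toward n = 2.27: a half-wave phase shift.
Zero or two π shifts → no net half-wave offset.
With no net inversion, destructive interference in reflection requires 2 n t = (m + ½) λ.
Minimum at m = 0: t = λ / (4 n) = 616 / (4 × 1.88) = 81.9 nm.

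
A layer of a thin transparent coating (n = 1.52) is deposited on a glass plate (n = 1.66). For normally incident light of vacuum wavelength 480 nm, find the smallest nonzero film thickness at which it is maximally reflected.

Ray reflecting at the top interface goes from n = 1.0 toward n = 1.52: a half-wave phase shift.
At the lower boundary (n = 1.52 to n = 1.66) the reflected ray undergoes a half-wave phase shift.
The two reflections carry the same phase change, so no net offset.
For bright reflection here: 2 n t = m λ.
Minimum nonzero at m = 1: t = λ / (2 n) = 480 / (2 × 1.52) = 158 nm.

158 nm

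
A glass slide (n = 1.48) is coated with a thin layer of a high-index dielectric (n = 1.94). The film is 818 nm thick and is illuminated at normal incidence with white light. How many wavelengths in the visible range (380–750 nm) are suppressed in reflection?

Ray reflecting at the top interface goes from n = 1.0 toward n = 1.94: a half-wave phase shift.
At the lower boundary (n = 1.94 to n = 1.48) the reflected ray undergoes no phase shift.
Exactly one π shift → a net half-wave offset.
With one net inversion, destructive interference in reflection requires 2 n t = m λ.
λ = 2 n t / m = 3174 / m nm.
m=4: 793 nm (IR); m=5: 635 nm (visible); m=6: 529 nm (visible); m=7: 453 nm (visible); m=8: 397 nm (visible); m=9: 353 nm (UV).

4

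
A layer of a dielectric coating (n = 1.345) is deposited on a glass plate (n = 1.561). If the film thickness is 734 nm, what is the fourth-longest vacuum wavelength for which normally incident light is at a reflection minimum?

Top surface (1.0 → 1.345): reflection off a higher-index medium gives a half-wave phase shift.
Bottom surface (1.345 → 1.561): reflection off a higher-index medium gives a half-wave phase shift.
The two reflections carry the same phase change, so no net offset.
So the condition for destructive reflection is 2 n t = (m + ½) λ.
λ = 2 n t / (m + ½). The fourth-longest wavelength is m = 3: λ = 2 × 1.345 × 734 / 3.50 = 564 nm.

564 nm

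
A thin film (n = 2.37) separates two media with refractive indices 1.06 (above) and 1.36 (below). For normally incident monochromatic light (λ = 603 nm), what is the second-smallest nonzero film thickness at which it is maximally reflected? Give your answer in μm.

0.191 μm

At the upper boundary (n = 1.06 to n = 2.37) the reflected ray undergoes a half-wave phase shift.
Bottom surface (2.37 → 1.36): reflection off a lower-index medium gives no phase shift.
Net: one phase inversion between the two reflected rays.
So the condition for constructive reflection is 2 n t = (m + ½) λ.
The second-smallest nonzero thickness corresponds to m = 1: t = (m + ½) λ / (2 n) = 1.50 × 603 / (2 × 2.37) = 191 nm.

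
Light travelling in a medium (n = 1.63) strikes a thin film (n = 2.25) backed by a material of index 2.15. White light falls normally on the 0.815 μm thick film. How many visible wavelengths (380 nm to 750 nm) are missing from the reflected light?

At the upper boundary (n = 1.63 to n = 2.25) the reflected ray undergoes a half-wave phase shift.
At the lower boundary (n = 2.25 to n = 2.15) the reflected ray undergoes no phase shift.
Net: one phase inversion between the two reflected rays.
For dark reflection here: 2 n t = m λ.
λ = 2 n t / m = 3668 / m nm.
m=4: 917 nm (IR); m=5: 734 nm (visible); m=6: 611 nm (visible); m=7: 524 nm (visible); m=8: 458 nm (visible); m=9: 408 nm (visible); m=10: 367 nm (UV).

5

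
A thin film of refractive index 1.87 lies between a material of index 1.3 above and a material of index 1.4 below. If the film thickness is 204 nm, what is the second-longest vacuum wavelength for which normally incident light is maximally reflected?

Top surface (1.3 → 1.87): reflection off a higher-index medium gives a half-wave phase shift.
At the lower boundary (n = 1.87 to n = 1.4) the reflected ray undergoes no phase shift.
Exactly one π shift → a net half-wave offset.
With one net inversion, constructive interference in reflection requires 2 n t = (m + ½) λ.
λ = 2 n t / (m + ½). The second-longest wavelength is m = 1: λ = 2 × 1.87 × 204 / 1.50 = 509 nm.

509 nm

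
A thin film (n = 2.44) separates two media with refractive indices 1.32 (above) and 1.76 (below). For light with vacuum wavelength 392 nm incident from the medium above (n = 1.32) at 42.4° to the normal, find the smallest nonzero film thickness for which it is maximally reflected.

At the upper boundary (n = 1.32 to n = 2.44) the reflected ray undergoes a half-wave phase shift.
Bottom surface (2.44 → 1.76): reflection off a lower-index medium gives no phase shift.
Exactly one π shift → a net half-wave offset.
With one net inversion, constructive interference in reflection requires 2 n t cos θ_r = (m + ½) λ.
Snell's law: 1.32 sin 42.4° = 2.44 sin θ_r → sin θ_r = 0.365, cos θ_r = 0.931.
Minimum at m = 0: t = λ / (4 n cos θ_r) = 392 / (4 × 2.44 × 0.931) = 43.1 nm.

43.1 nm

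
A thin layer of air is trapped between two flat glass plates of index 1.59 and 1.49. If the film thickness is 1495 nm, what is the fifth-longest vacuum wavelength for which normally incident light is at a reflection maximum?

Top surface (1.59 → 1.0): reflection off a lower-index medium gives no phase shift.
Ray reflecting at the bottom interface goes from n = 1.0 toward n = 1.49: a half-wave phase shift.
The two reflections differ by half a wavelength.
For strong reflection here: 2 n t = (m + ½) λ.
λ = 2 n t / (m + ½). The fifth-longest wavelength is m = 4: λ = 2 × 1.0 × 1495 / 4.50 = 664 nm.

664 nm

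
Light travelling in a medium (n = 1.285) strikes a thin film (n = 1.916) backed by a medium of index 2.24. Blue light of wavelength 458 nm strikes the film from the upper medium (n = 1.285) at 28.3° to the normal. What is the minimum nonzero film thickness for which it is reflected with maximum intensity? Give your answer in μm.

Top surface (1.285 → 1.916): reflection off a higher-index medium gives a half-wave phase shift.
Ray reflecting at the bottom interface goes from n = 1.916 toward n = 2.24: a half-wave phase shift.
Net: no relative phase inversion (both shifts match).
With no net inversion, constructive interference in reflection requires 2 n t cos θ_r = m λ.
Snell's law: 1.285 sin 28.3° = 1.916 sin θ_r → sin θ_r = 0.318, cos θ_r = 0.948.
Minimum nonzero at m = 1: t = λ / (2 n cos θ_r) = 458 / (2 × 1.916 × 0.948) = 126 nm.

0.126 μm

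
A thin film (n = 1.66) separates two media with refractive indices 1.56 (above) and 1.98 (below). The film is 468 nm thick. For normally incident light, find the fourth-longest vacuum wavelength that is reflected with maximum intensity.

Top surface (1.56 → 1.66): reflection off a higher-index medium gives a half-wave phase shift.
At the lower boundary (n = 1.66 to n = 1.98) the reflected ray undergoes a half-wave phase shift.
Net: no relative phase inversion (both shifts match).
So the condition for constructive reflection is 2 n t = m λ.
λ = 2 n t / m. The fourth-longest wavelength is m = 4: λ = 2 × 1.66 × 468 / 4.00 = 388 nm.

388 nm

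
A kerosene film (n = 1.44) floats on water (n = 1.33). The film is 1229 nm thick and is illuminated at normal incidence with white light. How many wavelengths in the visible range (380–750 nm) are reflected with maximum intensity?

4

Top surface (1.0 → 1.44): reflection off a higher-index medium gives a half-wave phase shift.
At the lower boundary (n = 1.44 to n = 1.33) the reflected ray undergoes no phase shift.
Exactly one π shift → a net half-wave offset.
For maximum reflection here: 2 n t = (m + ½) λ.
λ = 2 n t / (m + ½) = 3540 / (m + ½) nm.
m=4: 787 nm (IR); m=5: 644 nm (visible); m=6: 545 nm (visible); m=7: 472 nm (visible); m=8: 416 nm (visible); m=9: 373 nm (UV).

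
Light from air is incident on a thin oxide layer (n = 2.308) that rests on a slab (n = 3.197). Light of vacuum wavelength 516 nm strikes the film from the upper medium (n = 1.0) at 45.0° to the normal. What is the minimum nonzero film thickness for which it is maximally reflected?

117 nm

Ray reflecting at the top interface goes from n = 1.0 toward n = 2.308: a half-wave phase shift.
At the lower boundary (n = 2.308 to n = 3.197) the reflected ray undergoes a half-wave phase shift.
The two reflections carry the same phase change, so no net offset.
So the condition for constructive reflection is 2 n t cos θ_r = m λ.
Snell's law: 1.0 sin 45.0° = 2.308 sin θ_r → sin θ_r = 0.306, cos θ_r = 0.952.
Minimum nonzero at m = 1: t = λ / (2 n cos θ_r) = 516 / (2 × 2.308 × 0.952) = 117 nm.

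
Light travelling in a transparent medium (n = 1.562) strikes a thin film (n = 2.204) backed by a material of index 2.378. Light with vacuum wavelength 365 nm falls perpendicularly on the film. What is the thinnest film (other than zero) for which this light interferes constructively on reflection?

82.8 nm

Top surface (1.562 → 2.204): reflection off a higher-index medium gives a half-wave phase shift.
Bottom surface (2.204 → 2.378): reflection off a higher-index medium gives a half-wave phase shift.
The two reflections carry the same phase change, so no net offset.
For bright reflection here: 2 n t = m λ.
Minimum nonzero at m = 1: t = λ / (2 n) = 365 / (2 × 2.204) = 82.8 nm.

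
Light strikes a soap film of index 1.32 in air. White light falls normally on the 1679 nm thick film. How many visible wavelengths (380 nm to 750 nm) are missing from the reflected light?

Top surface (1.0 → 1.32): reflection off a higher-index medium gives a half-wave phase shift.
At the lower boundary (n = 1.32 to n = 1.0) the reflected ray undergoes no phase shift.
Exactly one π shift → a net half-wave offset.
So the condition for destructive reflection is 2 n t = m λ.
λ = 2 n t / m = 4433 / m nm.
m=5: 887 nm (IR); m=6: 739 nm (visible); m=7: 633 nm (visible); m=8: 554 nm (visible); m=9: 493 nm (visible); m=10: 443 nm (visible); m=11: 403 nm (visible); m=12: 369 nm (UV).

6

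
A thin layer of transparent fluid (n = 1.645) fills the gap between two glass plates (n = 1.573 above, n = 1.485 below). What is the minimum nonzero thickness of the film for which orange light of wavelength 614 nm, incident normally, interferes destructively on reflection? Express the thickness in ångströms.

1866 Å

Top surface (1.573 → 1.645): reflection off a higher-index medium gives a half-wave phase shift.
At the lower boundary (n = 1.645 to n = 1.485) the reflected ray undergoes no phase shift.
Net: one phase inversion between the two reflected rays.
For weak reflection here: 2 n t = m λ.
Minimum nonzero at m = 1: t = λ / (2 n) = 614 / (2 × 1.645) = 187 nm.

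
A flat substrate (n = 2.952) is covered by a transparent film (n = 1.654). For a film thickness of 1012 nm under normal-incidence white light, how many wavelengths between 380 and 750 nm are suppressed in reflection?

Ray reflecting at the top interface goes from n = 1.0 toward n = 1.654: a half-wave phase shift.
Bottom surface (1.654 → 2.952): reflection off a higher-index medium gives a half-wave phase shift.
Net: no relative phase inversion (both shifts match).
With no net inversion, destructive interference in reflection requires 2 n t = (m + ½) λ.
λ = 2 n t / (m + ½) = 3348 / (m + ½) nm.
m=3: 956 nm (IR); m=4: 744 nm (visible); m=5: 609 nm (visible); m=6: 515 nm (visible); m=7: 446 nm (visible); m=8: 394 nm (visible); m=9: 352 nm (UV).

5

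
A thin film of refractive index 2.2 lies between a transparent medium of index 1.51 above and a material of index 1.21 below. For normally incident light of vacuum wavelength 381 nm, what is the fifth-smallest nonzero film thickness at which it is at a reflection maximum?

390 nm

Top surface (1.51 → 2.2): reflection off a higher-index medium gives a half-wave phase shift.
Ray reflecting at the bottom interface goes from n = 2.2 toward n = 1.21: no phase shift.
The two reflections differ by half a wavelength.
With one net inversion, constructive interference in reflection requires 2 n t = (m + ½) λ.
The fifth-smallest nonzero thickness corresponds to m = 4: t = (m + ½) λ / (2 n) = 4.50 × 381 / (2 × 2.2) = 390 nm.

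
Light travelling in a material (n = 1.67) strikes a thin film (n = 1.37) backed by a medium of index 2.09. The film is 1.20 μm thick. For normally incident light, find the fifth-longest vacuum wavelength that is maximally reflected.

731 nm

Top surface (1.67 → 1.37): reflection off a lower-index medium gives no phase shift.
At the lower boundary (n = 1.37 to n = 2.09) the reflected ray undergoes a half-wave phase shift.
Net: one phase inversion between the two reflected rays.
With one net inversion, constructive interference in reflection requires 2 n t = (m + ½) λ.
λ = 2 n t / (m + ½). The fifth-longest wavelength is m = 4: λ = 2 × 1.37 × 1200 / 4.50 = 731 nm.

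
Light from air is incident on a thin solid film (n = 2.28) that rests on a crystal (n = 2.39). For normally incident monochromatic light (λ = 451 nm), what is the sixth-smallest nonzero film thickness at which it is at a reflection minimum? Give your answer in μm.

At the upper boundary (n = 1.0 to n = 2.28) the reflected ray undergoes a half-wave phase shift.
At the lower boundary (n = 2.28 to n = 2.39) the reflected ray undergoes a half-wave phase shift.
Net: no relative phase inversion (both shifts match).
For dark reflection here: 2 n t = (m + ½) λ.
The sixth-smallest nonzero thickness corresponds to m = 5: t = (m + ½) λ / (2 n) = 5.50 × 451 / (2 × 2.28) = 544 nm.

0.544 μm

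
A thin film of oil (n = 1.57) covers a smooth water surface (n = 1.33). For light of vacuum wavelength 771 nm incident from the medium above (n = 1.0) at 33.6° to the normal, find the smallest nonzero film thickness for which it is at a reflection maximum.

Top surface (1.0 → 1.57): reflection off a higher-index medium gives a half-wave phase shift.
Ray reflecting at the bottom interface goes from n = 1.57 toward n = 1.33: no phase shift.
The two reflections differ by half a wavelength.
So the condition for constructive reflection is 2 n t cos θ_r = (m + ½) λ.
Snell's law: 1.0 sin 33.6° = 1.57 sin θ_r → sin θ_r = 0.352, cos θ_r = 0.936.
Minimum at m = 0: t = λ / (4 n cos θ_r) = 771 / (4 × 1.57 × 0.936) = 131 nm.

131 nm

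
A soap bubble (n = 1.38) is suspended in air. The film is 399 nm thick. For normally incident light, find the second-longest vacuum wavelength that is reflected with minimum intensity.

551 nm

At the upper boundary (n = 1.0 to n = 1.38) the reflected ray undergoes a half-wave phase shift.
Bottom surface (1.38 → 1.0): reflection off a lower-index medium gives no phase shift.
Net: one phase inversion between the two reflected rays.
With one net inversion, destructive interference in reflection requires 2 n t = m λ.
λ = 2 n t / m. The second-longest wavelength is m = 2: λ = 2 × 1.38 × 399 / 2.00 = 551 nm.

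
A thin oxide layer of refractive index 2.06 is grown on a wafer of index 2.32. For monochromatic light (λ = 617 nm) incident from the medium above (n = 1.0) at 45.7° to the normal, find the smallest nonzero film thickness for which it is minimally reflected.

79.9 nm

Ray reflecting at the top interface goes from n = 1.0 toward n = 2.06: a half-wave phase shift.
Bottom surface (2.06 → 2.32): reflection off a higher-index medium gives a half-wave phase shift.
The two reflections carry the same phase change, so no net offset.
So the condition for destructive reflection is 2 n t cos θ_r = (m + ½) λ.
Snell's law: 1.0 sin 45.7° = 2.06 sin θ_r → sin θ_r = 0.347, cos θ_r = 0.938.
Minimum at m = 0: t = λ / (4 n cos θ_r) = 617 / (4 × 2.06 × 0.938) = 79.9 nm.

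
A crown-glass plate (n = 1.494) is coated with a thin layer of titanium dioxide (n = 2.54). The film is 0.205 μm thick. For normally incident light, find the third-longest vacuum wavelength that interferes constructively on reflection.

At the upper boundary (n = 1.0 to n = 2.54) the reflected ray undergoes a half-wave phase shift.
Ray reflecting at the bottom interface goes from n = 2.54 toward n = 1.494: no phase shift.
Exactly one π shift → a net half-wave offset.
For strong reflection here: 2 n t = (m + ½) λ.
λ = 2 n t / (m + ½). The third-longest wavelength is m = 2: λ = 2 × 2.54 × 205 / 2.50 = 417 nm.

417 nm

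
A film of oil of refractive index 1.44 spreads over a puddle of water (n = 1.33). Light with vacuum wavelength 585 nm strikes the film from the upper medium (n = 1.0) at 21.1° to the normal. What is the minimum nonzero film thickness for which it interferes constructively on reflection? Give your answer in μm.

0.105 μm

At the upper boundary (n = 1.0 to n = 1.44) the reflected ray undergoes a half-wave phase shift.
Ray reflecting at the bottom interface goes from n = 1.44 toward n = 1.33: no phase shift.
The two reflections differ by half a wavelength.
For strong reflection here: 2 n t cos θ_r = (m + ½) λ.
Snell's law: 1.0 sin 21.1° = 1.44 sin θ_r → sin θ_r = 0.250, cos θ_r = 0.968.
Minimum at m = 0: t = λ / (4 n cos θ_r) = 585 / (4 × 1.44 × 0.968) = 105 nm.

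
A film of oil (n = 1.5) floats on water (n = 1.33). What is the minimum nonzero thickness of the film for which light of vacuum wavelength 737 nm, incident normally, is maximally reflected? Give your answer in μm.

0.123 μm

At the upper boundary (n = 1.0 to n = 1.5) the reflected ray undergoes a half-wave phase shift.
Ray reflecting at the bottom interface goes from n = 1.5 toward n = 1.33: no phase shift.
The two reflections differ by half a wavelength.
With one net inversion, constructive interference in reflection requires 2 n t = (m + ½) λ.
Minimum at m = 0: t = λ / (4 n) = 737 / (4 × 1.5) = 123 nm.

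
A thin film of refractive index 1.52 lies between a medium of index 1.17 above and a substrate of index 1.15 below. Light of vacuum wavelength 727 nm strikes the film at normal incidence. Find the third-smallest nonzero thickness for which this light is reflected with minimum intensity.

Top surface (1.17 → 1.52): reflection off a higher-index medium gives a half-wave phase shift.
At the lower boundary (n = 1.52 to n = 1.15) the reflected ray undergoes no phase shift.
Net: one phase inversion between the two reflected rays.
So the condition for destructive reflection is 2 n t = m λ.
The third-smallest nonzero thickness corresponds to m = 3: t = m λ / (2 n) = 3.00 × 727 / (2 × 1.52) = 717 nm.

717 nm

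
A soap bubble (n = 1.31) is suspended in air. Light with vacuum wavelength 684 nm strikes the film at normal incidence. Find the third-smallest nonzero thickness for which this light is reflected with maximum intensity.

653 nm

Top surface (1.0 → 1.31): reflection off a higher-index medium gives a half-wave phase shift.
Ray reflecting at the bottom interface goes from n = 1.31 toward n = 1.0: no phase shift.
Exactly one π shift → a net half-wave offset.
With one net inversion, constructive interference in reflection requires 2 n t = (m + ½) λ.
The third-smallest nonzero thickness corresponds to m = 2: t = (m + ½) λ / (2 n) = 2.50 × 684 / (2 × 1.31) = 653 nm.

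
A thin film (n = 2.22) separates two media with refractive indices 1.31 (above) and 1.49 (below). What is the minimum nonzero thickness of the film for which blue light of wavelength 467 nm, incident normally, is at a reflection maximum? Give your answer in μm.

At the upper boundary (n = 1.31 to n = 2.22) the reflected ray undergoes a half-wave phase shift.
At the lower boundary (n = 2.22 to n = 1.49) the reflected ray undergoes no phase shift.
The two reflections differ by half a wavelength.
So the condition for constructive reflection is 2 n t = (m + ½) λ.
Minimum at m = 0: t = λ / (4 n) = 467 / (4 × 2.22) = 52.6 nm.

0.0526 μm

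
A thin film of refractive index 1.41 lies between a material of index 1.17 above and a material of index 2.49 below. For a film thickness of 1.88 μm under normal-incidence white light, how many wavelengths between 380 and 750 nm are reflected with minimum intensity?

At the upper boundary (n = 1.17 to n = 1.41) the reflected ray undergoes a half-wave phase shift.
Ray reflecting at the bottom interface goes from n = 1.41 toward n = 2.49: a half-wave phase shift.
Net: no relative phase inversion (both shifts match).
With no net inversion, destructive interference in reflection requires 2 n t = (m + ½) λ.
λ = 2 n t / (m + ½) = 5302 / (m + ½) nm.
m=6: 816 nm (IR); m=7: 707 nm (visible); m=8: 624 nm (visible); m=9: 558 nm (visible); m=10: 505 nm (visible); m=11: 461 nm (visible); m=12: 424 nm (visible); m=13: 393 nm (visible); m=14: 366 nm (UV).

7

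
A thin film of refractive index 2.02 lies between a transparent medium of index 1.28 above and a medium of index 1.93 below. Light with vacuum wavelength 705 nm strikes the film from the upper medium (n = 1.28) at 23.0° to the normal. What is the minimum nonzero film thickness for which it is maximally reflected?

90.1 nm

Ray reflecting at the top interface goes from n = 1.28 toward n = 2.02: a half-wave phase shift.
Ray reflecting at the bottom interface goes from n = 2.02 toward n = 1.93: no phase shift.
Net: one phase inversion between the two reflected rays.
So the condition for constructive reflection is 2 n t cos θ_r = (m + ½) λ.
Snell's law: 1.28 sin 23.0° = 2.02 sin θ_r → sin θ_r = 0.248, cos θ_r = 0.969.
Minimum at m = 0: t = λ / (4 n cos θ_r) = 705 / (4 × 2.02 × 0.969) = 90.1 nm.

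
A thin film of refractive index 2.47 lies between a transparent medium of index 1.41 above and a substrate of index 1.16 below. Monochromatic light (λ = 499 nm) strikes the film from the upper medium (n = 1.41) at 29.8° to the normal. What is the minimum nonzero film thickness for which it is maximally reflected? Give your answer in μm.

Top surface (1.41 → 2.47): reflection off a higher-index medium gives a half-wave phase shift.
Bottom surface (2.47 → 1.16): reflection off a lower-index medium gives no phase shift.
Exactly one π shift → a net half-wave offset.
For maximum reflection here: 2 n t cos θ_r = (m + ½) λ.
Snell's law: 1.41 sin 29.8° = 2.47 sin θ_r → sin θ_r = 0.284, cos θ_r = 0.959.
Minimum at m = 0: t = λ / (4 n cos θ_r) = 499 / (4 × 2.47 × 0.959) = 52.7 nm.

0.0527 μm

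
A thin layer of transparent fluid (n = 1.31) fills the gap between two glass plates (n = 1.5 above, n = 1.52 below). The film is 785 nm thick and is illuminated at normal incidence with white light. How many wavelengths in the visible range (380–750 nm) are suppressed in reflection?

3

Ray reflecting at the top interface goes from n = 1.5 toward n = 1.31: no phase shift.
Bottom surface (1.31 → 1.52): reflection off a higher-index medium gives a half-wave phase shift.
Net: one phase inversion between the two reflected rays.
For dark reflection here: 2 n t = m λ.
λ = 2 n t / m = 2057 / m nm.
m=2: 1028 nm (IR); m=3: 686 nm (visible); m=4: 514 nm (visible); m=5: 411 nm (visible); m=6: 343 nm (UV).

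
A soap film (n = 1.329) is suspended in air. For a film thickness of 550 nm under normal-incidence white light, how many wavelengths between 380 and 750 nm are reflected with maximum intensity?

2

Top surface (1.0 → 1.329): reflection off a higher-index medium gives a half-wave phase shift.
At the lower boundary (n = 1.329 to n = 1.0) the reflected ray undergoes no phase shift.
The two reflections differ by half a wavelength.
So the condition for constructive reflection is 2 n t = (m + ½) λ.
λ = 2 n t / (m + ½) = 1462 / (m + ½) nm.
m=1: 975 nm (IR); m=2: 585 nm (visible); m=3: 418 nm (visible); m=4: 325 nm (UV).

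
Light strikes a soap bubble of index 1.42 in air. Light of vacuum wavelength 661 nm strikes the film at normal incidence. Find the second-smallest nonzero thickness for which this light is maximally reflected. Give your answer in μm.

0.349 μm

Ray reflecting at the top interface goes from n = 1.0 toward n = 1.42: a half-wave phase shift.
Ray reflecting at the bottom interface goes from n = 1.42 toward n = 1.0: no phase shift.
The two reflections differ by half a wavelength.
So the condition for constructive reflection is 2 n t = (m + ½) λ.
The second-smallest nonzero thickness corresponds to m = 1: t = (m + ½) λ / (2 n) = 1.50 × 661 / (2 × 1.42) = 349 nm.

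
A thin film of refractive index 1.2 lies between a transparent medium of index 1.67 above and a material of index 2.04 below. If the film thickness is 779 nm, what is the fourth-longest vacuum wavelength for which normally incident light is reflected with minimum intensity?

467 nm

At the upper boundary (n = 1.67 to n = 1.2) the reflected ray undergoes no phase shift.
At the lower boundary (n = 1.2 to n = 2.04) the reflected ray undergoes a half-wave phase shift.
The two reflections differ by half a wavelength.
With one net inversion, destructive interference in reflection requires 2 n t = m λ.
λ = 2 n t / m. The fourth-longest wavelength is m = 4: λ = 2 × 1.2 × 779 / 4.00 = 467 nm.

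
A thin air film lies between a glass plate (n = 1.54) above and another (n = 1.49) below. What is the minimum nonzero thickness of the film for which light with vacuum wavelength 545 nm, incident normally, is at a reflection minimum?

At the upper boundary (n = 1.54 to n = 1.0) the reflected ray undergoes no phase shift.
Ray reflecting at the bottom interface goes from n = 1.0 toward n = 1.49: a half-wave phase shift.
Exactly one π shift → a net half-wave offset.
With one net inversion, destructive interference in reflection requires 2 n t = m λ.
Minimum nonzero at m = 1: t = λ / (2 n) = 545 / (2 × 1.0) = 273 nm.

273 nm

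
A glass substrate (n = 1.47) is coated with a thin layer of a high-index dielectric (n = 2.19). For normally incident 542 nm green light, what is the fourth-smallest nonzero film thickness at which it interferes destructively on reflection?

495 nm

Top surface (1.0 → 2.19): reflection off a higher-index medium gives a half-wave phase shift.
Ray reflecting at the bottom interface goes from n = 2.19 toward n = 1.47: no phase shift.
The two reflections differ by half a wavelength.
So the condition for destructive reflection is 2 n t = m λ.
The fourth-smallest nonzero thickness corresponds to m = 4: t = m λ / (2 n) = 4.00 × 542 / (2 × 2.19) = 495 nm.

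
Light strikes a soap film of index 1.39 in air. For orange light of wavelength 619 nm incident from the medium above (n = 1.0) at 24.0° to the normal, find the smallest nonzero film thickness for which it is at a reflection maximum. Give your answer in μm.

Top surface (1.0 → 1.39): reflection off a higher-index medium gives a half-wave phase shift.
Ray reflecting at the bottom interface goes from n = 1.39 toward n = 1.0: no phase shift.
Exactly one π shift → a net half-wave offset.
With one net inversion, constructive interference in reflection requires 2 n t cos θ_r = (m + ½) λ.
Snell's law: 1.0 sin 24.0° = 1.39 sin θ_r → sin θ_r = 0.293, cos θ_r = 0.956.
Minimum at m = 0: t = λ / (4 n cos θ_r) = 619 / (4 × 1.39 × 0.956) = 116 nm.

0.116 μm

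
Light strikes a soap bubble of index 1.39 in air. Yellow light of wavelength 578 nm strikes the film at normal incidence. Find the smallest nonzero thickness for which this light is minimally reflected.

208 nm

Ray reflecting at the top interface goes from n = 1.0 toward n = 1.39: a half-wave phase shift.
Bottom surface (1.39 → 1.0): reflection off a lower-index medium gives no phase shift.
Exactly one π shift → a net half-wave offset.
For dark reflection here: 2 n t = m λ.
The smallest nonzero thickness corresponds to m = 1: t = m λ / (2 n) = 1.00 × 578 / (2 × 1.39) = 208 nm.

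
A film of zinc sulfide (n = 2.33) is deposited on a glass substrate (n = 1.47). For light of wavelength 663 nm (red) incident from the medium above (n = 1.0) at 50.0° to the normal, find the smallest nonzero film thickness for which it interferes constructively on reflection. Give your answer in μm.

Ray reflecting at the top interface goes from n = 1.0 toward n = 2.33: a half-wave phase shift.
At the lower boundary (n = 2.33 to n = 1.47) the reflected ray undergoes no phase shift.
Exactly one π shift → a net half-wave offset.
For bright reflection here: 2 n t cos θ_r = (m + ½) λ.
Snell's law: 1.0 sin 50.0° = 2.33 sin θ_r → sin θ_r = 0.329, cos θ_r = 0.944.
Minimum at m = 0: t = λ / (4 n cos θ_r) = 663 / (4 × 2.33 × 0.944) = 75.3 nm.

0.0753 μm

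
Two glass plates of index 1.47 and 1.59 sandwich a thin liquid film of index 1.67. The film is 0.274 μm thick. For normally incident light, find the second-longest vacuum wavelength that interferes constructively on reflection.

At the upper boundary (n = 1.47 to n = 1.67) the reflected ray undergoes a half-wave phase shift.
At the lower boundary (n = 1.67 to n = 1.59) the reflected ray undergoes no phase shift.
Net: one phase inversion between the two reflected rays.
For bright reflection here: 2 n t = (m + ½) λ.
λ = 2 n t / (m + ½). The second-longest wavelength is m = 1: λ = 2 × 1.67 × 274 / 1.50 = 610 nm.

610 nm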